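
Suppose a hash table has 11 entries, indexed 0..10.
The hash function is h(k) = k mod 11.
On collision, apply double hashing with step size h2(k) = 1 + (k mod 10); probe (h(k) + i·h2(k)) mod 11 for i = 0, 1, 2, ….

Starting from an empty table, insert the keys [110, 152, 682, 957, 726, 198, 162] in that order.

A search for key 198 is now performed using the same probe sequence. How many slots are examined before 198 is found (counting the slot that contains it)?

4

110 hashes to 0; slot 0 is free → place at 0.
152 hashes to 9; slot 9 is free → place at 9.
682 hashes to 0, h2=3; 0 taken → place at 3.
957 hashes to 0, h2=8; 0 taken → place at 8.
726 hashes to 0, h2=7; 0 taken → place at 7.
198 hashes to 0, h2=9; 0,9,7 taken → place at 5.
162 hashes to 8, h2=3; 8,0,3 taken → place at 6.
Table: [110, -, -, 682, -, 198, 162, 726, 957, 152, -]
Lookup 198: h=0, h2=9, probe 0,9,7,5 → found at 5.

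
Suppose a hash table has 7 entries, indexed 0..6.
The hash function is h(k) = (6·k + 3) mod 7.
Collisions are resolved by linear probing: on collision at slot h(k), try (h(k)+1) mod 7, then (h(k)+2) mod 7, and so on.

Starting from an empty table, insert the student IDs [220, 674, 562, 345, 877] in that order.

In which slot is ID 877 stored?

220 hashes to 0; slot 0 is free -> place at 0.
674 hashes to 1; slot 1 is free -> place at 1.
562 hashes to 1; 1 taken -> place at 2.
345 hashes to 1; 1,2 taken -> place at 3.
877 hashes to 1; 1,2,3 taken -> place at 4.
Table: [220, 674, 562, 345, 877, _, _]

4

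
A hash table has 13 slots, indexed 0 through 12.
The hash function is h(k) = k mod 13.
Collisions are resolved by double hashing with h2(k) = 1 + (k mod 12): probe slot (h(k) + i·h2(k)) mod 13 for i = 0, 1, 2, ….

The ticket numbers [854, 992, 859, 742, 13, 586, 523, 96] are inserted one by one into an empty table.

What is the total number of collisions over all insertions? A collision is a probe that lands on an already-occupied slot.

3

Insert 854: h=9, slot 9 empty -> index 9.
Insert 992: h=4, slot 4 empty -> index 4.
Insert 859: h=1, slot 1 empty -> index 1.
Insert 742: h=1, h2=11, slot 1 occupied -> index 12.
Insert 13: h=0, slot 0 empty -> index 0.
Insert 586: h=1, h2=11, slots 1,12 occupied -> index 10.
Insert 523: h=3, slot 3 empty -> index 3.
Insert 96: h=5, slot 5 empty -> index 5.
Table: [13, 859, _, 523, 992, 96, _, _, _, 854, 586, _, 742]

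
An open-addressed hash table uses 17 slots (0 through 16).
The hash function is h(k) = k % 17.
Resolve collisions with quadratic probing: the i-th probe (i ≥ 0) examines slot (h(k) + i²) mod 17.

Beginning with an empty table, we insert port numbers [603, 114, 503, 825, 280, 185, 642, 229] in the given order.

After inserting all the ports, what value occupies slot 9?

603: h=8 → slot 8
114: h=12 → slot 12
503: h=10 → slot 10
825: h=9 → slot 9
280: h=8, probe 8,9,12,0 → slot 0
185: h=15 → slot 15
642: h=13 → slot 13
229: h=8, probe 8,9,12,0,7 → slot 7
Table: [280, -, -, -, -, -, -, 229, 603, 825, 503, -, 114, 642, -, 185, -]

825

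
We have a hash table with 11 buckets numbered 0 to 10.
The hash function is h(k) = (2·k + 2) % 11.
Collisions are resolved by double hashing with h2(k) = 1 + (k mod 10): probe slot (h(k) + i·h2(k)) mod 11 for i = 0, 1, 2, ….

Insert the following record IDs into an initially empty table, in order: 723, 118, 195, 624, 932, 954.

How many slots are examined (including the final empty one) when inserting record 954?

723: h=7 → slot 7
118: h=7, h2=9, probe 7,5 → slot 5
195: h=7, h2=6, probe 7,2 → slot 2
624: h=7, h2=5, probe 7,1 → slot 1
932: h=7, h2=3, probe 7,10 → slot 10
954: h=7, h2=5, probe 7,1,6 → slot 6
Table: [_, 624, 195, _, _, 118, 954, 723, _, _, 932]

3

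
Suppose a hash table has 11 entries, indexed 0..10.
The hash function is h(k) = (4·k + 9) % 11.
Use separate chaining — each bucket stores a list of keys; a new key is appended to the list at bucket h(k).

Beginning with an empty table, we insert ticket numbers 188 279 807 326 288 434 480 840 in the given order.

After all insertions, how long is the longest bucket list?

Insert 188: h=2, bucket 2 empty -> new chain.
Insert 279: h=3, bucket 3 empty -> new chain.
Insert 807: h=3, bucket 3 nonempty -> append to chain.
Insert 326: h=4, bucket 4 empty -> new chain.
Insert 288: h=6, bucket 6 empty -> new chain.
Insert 434: h=7, bucket 7 empty -> new chain.
Insert 480: h=4, bucket 4 nonempty -> append to chain.
Insert 840: h=3, bucket 3 nonempty -> append to chain.
Final buckets:
0: .
1: .
2: 188
3: 279 -> 807 -> 840
4: 326 -> 480
5: .
6: 288
7: 434
8: .
9: .
10: .

3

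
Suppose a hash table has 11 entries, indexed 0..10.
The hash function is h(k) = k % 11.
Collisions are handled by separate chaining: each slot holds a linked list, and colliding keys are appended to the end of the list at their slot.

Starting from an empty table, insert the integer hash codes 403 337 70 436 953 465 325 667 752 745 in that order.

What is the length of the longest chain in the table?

Insert 403: h=7, bucket 7 empty -> new chain.
Insert 337: h=7, bucket 7 nonempty -> append to chain.
Insert 70: h=4, bucket 4 empty -> new chain.
Insert 436: h=7, bucket 7 nonempty -> append to chain.
Insert 953: h=7, bucket 7 nonempty -> append to chain.
Insert 465: h=3, bucket 3 empty -> new chain.
Insert 325: h=6, bucket 6 empty -> new chain.
Insert 667: h=7, bucket 7 nonempty -> append to chain.
Insert 752: h=4, bucket 4 nonempty -> append to chain.
Insert 745: h=8, bucket 8 empty -> new chain.
Final buckets:
0: -
1: -
2: -
3: 465
4: 70 -> 752
5: -
6: 325
7: 403 -> 337 -> 436 -> 953 -> 667
8: 745
9: -
10: -

5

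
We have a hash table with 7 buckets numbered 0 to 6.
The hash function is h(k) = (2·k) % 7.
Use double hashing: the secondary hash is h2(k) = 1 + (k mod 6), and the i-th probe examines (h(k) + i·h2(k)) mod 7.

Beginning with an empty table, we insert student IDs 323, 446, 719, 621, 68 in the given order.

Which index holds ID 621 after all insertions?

323: h=2 → slot 2
446: h=3 → slot 3
719: h=3, h2=6, probe 3,2,1 → slot 1
621: h=3, h2=4, probe 3,0 → slot 0
68: h=3, h2=3, probe 3,6 → slot 6
Table: [621, 719, 323, 446, —, —, 68]

0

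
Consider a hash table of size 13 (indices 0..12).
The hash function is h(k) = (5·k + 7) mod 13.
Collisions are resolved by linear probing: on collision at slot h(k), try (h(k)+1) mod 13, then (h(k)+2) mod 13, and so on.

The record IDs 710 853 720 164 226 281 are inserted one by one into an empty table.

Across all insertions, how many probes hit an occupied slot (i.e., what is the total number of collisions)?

710 hashes to 8; slot 8 is free -> place at 8.
853 hashes to 8; 8 taken -> place at 9.
720 hashes to 6; slot 6 is free -> place at 6.
164 hashes to 8; 8,9 taken -> place at 10.
226 hashes to 6; 6 taken -> place at 7.
281 hashes to 8; 8,9,10 taken -> place at 11.
Table: [—, —, —, —, —, —, 720, 226, 710, 853, 164, 281, —]

7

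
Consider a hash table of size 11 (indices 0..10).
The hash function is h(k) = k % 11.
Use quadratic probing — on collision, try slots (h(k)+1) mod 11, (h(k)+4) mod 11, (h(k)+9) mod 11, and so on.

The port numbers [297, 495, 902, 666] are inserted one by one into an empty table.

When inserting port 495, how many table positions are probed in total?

297 hashes to 0; slot 0 is free -> place at 0.
495 hashes to 0; 0 taken -> place at 1.
902 hashes to 0; 0,1 taken -> place at 4.
666 hashes to 6; slot 6 is free -> place at 6.
Table: [297, 495, ., ., 902, ., 666, ., ., ., .]

2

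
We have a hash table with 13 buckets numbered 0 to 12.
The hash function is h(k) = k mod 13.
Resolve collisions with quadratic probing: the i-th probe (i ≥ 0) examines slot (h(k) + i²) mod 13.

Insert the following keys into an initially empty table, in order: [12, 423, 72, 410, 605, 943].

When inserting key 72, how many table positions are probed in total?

2

12 hashes to 12; slot 12 is free → place at 12.
423 hashes to 7; slot 7 is free → place at 7.
72 hashes to 7; 7 taken → place at 8.
410 hashes to 7; 7,8 taken → place at 11.
605 hashes to 7; 7,8,11 taken → place at 3.
943 hashes to 7; 7,8,11,3 taken → place at 10.
Table: [-, -, -, 605, -, -, -, 423, 72, -, 943, 410, 12]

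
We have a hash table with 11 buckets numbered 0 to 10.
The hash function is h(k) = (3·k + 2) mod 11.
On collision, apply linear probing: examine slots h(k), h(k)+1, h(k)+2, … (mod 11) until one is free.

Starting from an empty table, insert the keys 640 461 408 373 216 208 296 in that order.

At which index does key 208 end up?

640 hashes to 8; slot 8 is free => place at 8.
461 hashes to 10; slot 10 is free => place at 10.
408 hashes to 5; slot 5 is free => place at 5.
373 hashes to 10; 10 taken => place at 0.
216 hashes to 1; slot 1 is free => place at 1.
208 hashes to 10; 10,0,1 taken => place at 2.
296 hashes to 10; 10,0,1,2 taken => place at 3.
Table: [373, 216, 208, 296, -, 408, -, -, 640, -, 461]

2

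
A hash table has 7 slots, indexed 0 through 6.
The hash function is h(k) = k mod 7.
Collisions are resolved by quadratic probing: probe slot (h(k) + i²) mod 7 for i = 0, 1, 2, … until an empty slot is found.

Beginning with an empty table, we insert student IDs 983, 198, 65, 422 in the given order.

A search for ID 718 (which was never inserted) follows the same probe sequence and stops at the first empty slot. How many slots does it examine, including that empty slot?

2

983: h=3 → slot 3
198: h=2 → slot 2
65: h=2, probe 2,3,6 → slot 6
422: h=2, probe 2,3,6,4 → slot 4
Table: [., ., 198, 983, 422, ., 65]
Lookup 718: h=4, probe 4,5 → slot 5 empty, not found.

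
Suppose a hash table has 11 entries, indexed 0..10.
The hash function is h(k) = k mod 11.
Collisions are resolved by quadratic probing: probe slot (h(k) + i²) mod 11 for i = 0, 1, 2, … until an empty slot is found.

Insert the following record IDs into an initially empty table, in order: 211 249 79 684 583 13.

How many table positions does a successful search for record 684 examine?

3

Insert 211: h=2, slot 2 empty -> index 2.
Insert 249: h=7, slot 7 empty -> index 7.
Insert 79: h=2, slot 2 occupied -> index 3.
Insert 684: h=2, slots 2,3 occupied -> index 6.
Insert 583: h=0, slot 0 empty -> index 0.
Insert 13: h=2, slots 2,3,6,0,7 occupied -> index 5.
Table: [583, —, 211, 79, —, 13, 684, 249, —, —, —]
Lookup 684: h=2, probe 2,3,6 → found at 6.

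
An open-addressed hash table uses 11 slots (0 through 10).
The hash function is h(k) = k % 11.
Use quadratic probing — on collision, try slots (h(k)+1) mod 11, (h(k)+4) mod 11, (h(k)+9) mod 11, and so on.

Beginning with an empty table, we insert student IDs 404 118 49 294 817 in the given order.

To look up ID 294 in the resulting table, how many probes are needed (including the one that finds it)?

3

404 hashes to 8; slot 8 is free => place at 8.
118 hashes to 8; 8 taken => place at 9.
49 hashes to 5; slot 5 is free => place at 5.
294 hashes to 8; 8,9 taken => place at 1.
817 hashes to 3; slot 3 is free => place at 3.
Table: [∅, 294, ∅, 817, ∅, 49, ∅, ∅, 404, 118, ∅]
Lookup 294: h=8, probe 8,9,1 → found at 1.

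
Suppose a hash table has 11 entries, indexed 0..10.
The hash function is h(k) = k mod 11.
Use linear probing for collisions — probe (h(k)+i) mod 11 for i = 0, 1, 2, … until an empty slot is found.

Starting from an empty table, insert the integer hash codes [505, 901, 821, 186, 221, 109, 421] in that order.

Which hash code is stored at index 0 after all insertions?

505: h=10 → slot 10
901: h=10, probe 10,0 → slot 0
821: h=7 → slot 7
186: h=10, probe 10,0,1 → slot 1
221: h=1, probe 1,2 → slot 2
109: h=10, probe 10,0,1,2,3 → slot 3
421: h=3, probe 3,4 → slot 4
Table: [901, 186, 221, 109, 421, —, —, 821, —, —, 505]

901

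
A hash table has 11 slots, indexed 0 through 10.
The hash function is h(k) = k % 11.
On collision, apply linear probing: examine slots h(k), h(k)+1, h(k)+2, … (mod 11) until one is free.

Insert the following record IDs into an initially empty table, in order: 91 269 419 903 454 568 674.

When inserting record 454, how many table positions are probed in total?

91: h=3 → slot 3
269: h=5 → slot 5
419: h=1 → slot 1
903: h=1, probe 1,2 → slot 2
454: h=3, probe 3,4 → slot 4
568: h=7 → slot 7
674: h=3, probe 3,4,5,6 → slot 6
Table: [∅, 419, 903, 91, 454, 269, 674, 568, ∅, ∅, ∅]

2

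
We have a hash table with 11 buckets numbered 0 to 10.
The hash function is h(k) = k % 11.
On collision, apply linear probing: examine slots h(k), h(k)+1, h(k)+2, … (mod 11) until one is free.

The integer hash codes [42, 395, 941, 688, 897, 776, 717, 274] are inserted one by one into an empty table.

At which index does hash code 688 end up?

Insert 42: h=9, slot 9 empty -> index 9.
Insert 395: h=10, slot 10 empty -> index 10.
Insert 941: h=6, slot 6 empty -> index 6.
Insert 688: h=6, slot 6 occupied -> index 7.
Insert 897: h=6, slots 6,7 occupied -> index 8.
Insert 776: h=6, slots 6,7,8,9,10 occupied -> index 0.
Insert 717: h=2, slot 2 empty -> index 2.
Insert 274: h=10, slots 10,0 occupied -> index 1.
Table: [776, 274, 717, —, —, —, 941, 688, 897, 42, 395]

7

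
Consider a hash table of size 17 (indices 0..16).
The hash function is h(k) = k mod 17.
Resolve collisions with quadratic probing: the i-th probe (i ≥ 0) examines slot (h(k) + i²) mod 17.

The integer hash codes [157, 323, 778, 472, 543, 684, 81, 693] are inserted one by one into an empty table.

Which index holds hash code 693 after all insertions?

157: h=4 → slot 4
323: h=0 → slot 0
778: h=13 → slot 13
472: h=13, probe 13,14 → slot 14
543: h=16 → slot 16
684: h=4, probe 4,5 → slot 5
81: h=13, probe 13,14,0,5,12 → slot 12
693: h=13, probe 13,14,0,5,12,4,15 → slot 15
Table: [323, -, -, -, 157, 684, -, -, -, -, -, -, 81, 778, 472, 693, 543]

15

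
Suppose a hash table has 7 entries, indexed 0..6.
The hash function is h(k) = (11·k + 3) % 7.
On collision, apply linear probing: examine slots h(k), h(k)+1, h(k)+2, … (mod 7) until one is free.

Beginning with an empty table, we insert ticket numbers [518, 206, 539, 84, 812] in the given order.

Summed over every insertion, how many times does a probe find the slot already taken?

518: h=3 => slot 3
206: h=1 => slot 1
539: h=3, probe 3,4 => slot 4
84: h=3, probe 3,4,5 => slot 5
812: h=3, probe 3,4,5,6 => slot 6
Table: [—, 206, —, 518, 539, 84, 812]

6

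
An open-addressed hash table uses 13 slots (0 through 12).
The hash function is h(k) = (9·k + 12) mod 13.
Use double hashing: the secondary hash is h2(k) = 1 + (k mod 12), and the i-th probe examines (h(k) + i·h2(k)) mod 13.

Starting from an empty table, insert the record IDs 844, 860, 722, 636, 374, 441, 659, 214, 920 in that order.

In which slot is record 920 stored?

7

Insert 844: h=3, slot 3 empty => index 3.
Insert 860: h=4, slot 4 empty => index 4.
Insert 722: h=10, slot 10 empty => index 10.
Insert 636: h=3, h2=1, slots 3,4 occupied => index 5.
Insert 374: h=11, slot 11 empty => index 11.
Insert 441: h=3, h2=10, slot 3 occupied => index 0.
Insert 659: h=2, slot 2 empty => index 2.
Insert 214: h=1, slot 1 empty => index 1.
Insert 920: h=11, h2=9, slot 11 occupied => index 7.
Table: [441, 214, 659, 844, 860, 636, _, 920, _, _, 722, 374, _]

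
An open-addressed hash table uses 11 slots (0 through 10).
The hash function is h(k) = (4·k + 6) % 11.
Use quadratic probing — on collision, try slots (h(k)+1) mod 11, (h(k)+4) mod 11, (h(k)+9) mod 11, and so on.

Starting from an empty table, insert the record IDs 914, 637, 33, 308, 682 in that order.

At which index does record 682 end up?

4

Insert 914: h=10, slot 10 empty → index 10.
Insert 637: h=2, slot 2 empty → index 2.
Insert 33: h=6, slot 6 empty → index 6.
Insert 308: h=6, slot 6 occupied → index 7.
Insert 682: h=6, slots 6,7,10 occupied → index 4.
Table: [—, —, 637, —, 682, —, 33, 308, —, —, 914]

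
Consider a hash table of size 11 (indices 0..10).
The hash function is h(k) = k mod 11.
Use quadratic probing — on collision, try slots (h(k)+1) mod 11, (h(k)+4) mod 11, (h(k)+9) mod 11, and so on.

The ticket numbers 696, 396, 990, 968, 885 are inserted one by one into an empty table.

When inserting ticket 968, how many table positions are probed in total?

Insert 696: h=3, slot 3 empty → index 3.
Insert 396: h=0, slot 0 empty → index 0.
Insert 990: h=0, slot 0 occupied → index 1.
Insert 968: h=0, slots 0,1 occupied → index 4.
Insert 885: h=5, slot 5 empty → index 5.
Table: [396, 990, —, 696, 968, 885, —, —, —, —, —]

3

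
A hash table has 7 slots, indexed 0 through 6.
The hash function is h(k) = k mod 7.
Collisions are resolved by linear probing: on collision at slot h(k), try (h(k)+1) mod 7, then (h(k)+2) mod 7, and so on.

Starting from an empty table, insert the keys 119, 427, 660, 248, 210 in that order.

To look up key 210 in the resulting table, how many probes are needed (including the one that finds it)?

Insert 119: h=0, slot 0 empty => index 0.
Insert 427: h=0, slot 0 occupied => index 1.
Insert 660: h=2, slot 2 empty => index 2.
Insert 248: h=3, slot 3 empty => index 3.
Insert 210: h=0, slots 0,1,2,3 occupied => index 4.
Table: [119, 427, 660, 248, 210, _, _]
Lookup 210: h=0, probe 0,1,2,3,4 → found at 4.

5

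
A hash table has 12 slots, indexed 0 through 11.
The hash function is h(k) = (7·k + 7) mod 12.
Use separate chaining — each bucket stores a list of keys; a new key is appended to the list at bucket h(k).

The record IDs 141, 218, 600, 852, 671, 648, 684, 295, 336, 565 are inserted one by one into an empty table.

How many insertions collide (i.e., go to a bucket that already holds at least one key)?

Insert 141: h=10, bucket 10 empty → new chain.
Insert 218: h=9, bucket 9 empty → new chain.
Insert 600: h=7, bucket 7 empty → new chain.
Insert 852: h=7, bucket 7 nonempty → append to chain.
Insert 671: h=0, bucket 0 empty → new chain.
Insert 648: h=7, bucket 7 nonempty → append to chain.
Insert 684: h=7, bucket 7 nonempty → append to chain.
Insert 295: h=8, bucket 8 empty → new chain.
Insert 336: h=7, bucket 7 nonempty → append to chain.
Insert 565: h=2, bucket 2 empty → new chain.
Final buckets:
0: 671
1: .
2: 565
3: .
4: .
5: .
6: .
7: 600 -> 852 -> 648 -> 684 -> 336
8: 295
9: 218
10: 141
11: .

4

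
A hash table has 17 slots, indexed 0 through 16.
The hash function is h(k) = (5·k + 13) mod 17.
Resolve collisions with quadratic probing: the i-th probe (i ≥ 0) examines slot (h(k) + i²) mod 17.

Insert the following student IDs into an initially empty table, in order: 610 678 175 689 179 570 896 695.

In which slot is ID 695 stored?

610 hashes to 3; slot 3 is free → place at 3.
678 hashes to 3; 3 taken → place at 4.
175 hashes to 4; 4 taken → place at 5.
689 hashes to 7; slot 7 is free → place at 7.
179 hashes to 7; 7 taken → place at 8.
570 hashes to 7; 7,8 taken → place at 11.
896 hashes to 5; 5 taken → place at 6.
695 hashes to 3; 3,4,7 taken → place at 12.
Table: [., ., ., 610, 678, 175, 896, 689, 179, ., ., 570, 695, ., ., ., .]

12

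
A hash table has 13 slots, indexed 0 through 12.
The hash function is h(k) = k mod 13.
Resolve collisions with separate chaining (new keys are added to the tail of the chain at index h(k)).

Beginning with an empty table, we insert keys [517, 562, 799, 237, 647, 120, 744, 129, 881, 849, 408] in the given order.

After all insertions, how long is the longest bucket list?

4

Insert 517: h=10, bucket 10 empty → new chain.
Insert 562: h=3, bucket 3 empty → new chain.
Insert 799: h=6, bucket 6 empty → new chain.
Insert 237: h=3, bucket 3 nonempty → append to chain.
Insert 647: h=10, bucket 10 nonempty → append to chain.
Insert 120: h=3, bucket 3 nonempty → append to chain.
Insert 744: h=3, bucket 3 nonempty → append to chain.
Insert 129: h=12, bucket 12 empty → new chain.
Insert 881: h=10, bucket 10 nonempty → append to chain.
Insert 849: h=4, bucket 4 empty → new chain.
Insert 408: h=5, bucket 5 empty → new chain.
Final buckets:
0: .
1: .
2: .
3: 562 -> 237 -> 120 -> 744
4: 849
5: 408
6: 799
7: .
8: .
9: .
10: 517 -> 647 -> 881
11: .
12: 129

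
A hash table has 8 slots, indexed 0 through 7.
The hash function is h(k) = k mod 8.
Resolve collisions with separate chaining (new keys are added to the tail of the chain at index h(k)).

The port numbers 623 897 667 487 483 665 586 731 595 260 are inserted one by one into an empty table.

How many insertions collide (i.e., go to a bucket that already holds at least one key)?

5

623 → bucket 7
897 → bucket 1
667 → bucket 3
487 → bucket 7 (collision)
483 → bucket 3 (collision)
665 → bucket 1 (collision)
586 → bucket 2
731 → bucket 3 (collision)
595 → bucket 3 (collision)
260 → bucket 4
Final buckets:
0: —
1: 897 -> 665
2: 586
3: 667 -> 483 -> 731 -> 595
4: 260
5: —
6: —
7: 623 -> 487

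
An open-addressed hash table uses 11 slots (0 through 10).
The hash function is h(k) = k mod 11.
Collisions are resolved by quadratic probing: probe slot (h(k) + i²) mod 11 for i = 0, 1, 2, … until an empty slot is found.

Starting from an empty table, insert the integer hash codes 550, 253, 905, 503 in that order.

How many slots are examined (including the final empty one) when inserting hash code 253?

2

550 hashes to 0; slot 0 is free -> place at 0.
253 hashes to 0; 0 taken -> place at 1.
905 hashes to 3; slot 3 is free -> place at 3.
503 hashes to 8; slot 8 is free -> place at 8.
Table: [550, 253, _, 905, _, _, _, _, 503, _, _]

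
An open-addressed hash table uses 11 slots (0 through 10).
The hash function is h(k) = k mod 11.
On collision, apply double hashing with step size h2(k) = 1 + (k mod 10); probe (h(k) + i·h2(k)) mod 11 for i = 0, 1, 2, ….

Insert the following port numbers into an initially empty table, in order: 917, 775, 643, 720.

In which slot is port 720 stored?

6

917 hashes to 4; slot 4 is free → place at 4.
775 hashes to 5; slot 5 is free → place at 5.
643 hashes to 5, h2=4; 5 taken → place at 9.
720 hashes to 5, h2=1; 5 taken → place at 6.
Table: [—, —, —, —, 917, 775, 720, —, —, 643, —]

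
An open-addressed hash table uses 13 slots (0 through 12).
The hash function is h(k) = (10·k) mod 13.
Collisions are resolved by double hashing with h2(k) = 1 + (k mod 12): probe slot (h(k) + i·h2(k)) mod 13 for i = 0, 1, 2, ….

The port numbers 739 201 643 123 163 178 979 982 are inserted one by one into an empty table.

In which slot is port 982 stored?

4

Insert 739: h=6, slot 6 empty => index 6.
Insert 201: h=8, slot 8 empty => index 8.
Insert 643: h=8, h2=8, slot 8 occupied => index 3.
Insert 123: h=8, h2=4, slot 8 occupied => index 12.
Insert 163: h=5, slot 5 empty => index 5.
Insert 178: h=12, h2=11, slot 12 occupied => index 10.
Insert 979: h=1, slot 1 empty => index 1.
Insert 982: h=5, h2=11, slots 5,3,1,12,10,8,6 occupied => index 4.
Table: [—, 979, —, 643, 982, 163, 739, —, 201, —, 178, —, 123]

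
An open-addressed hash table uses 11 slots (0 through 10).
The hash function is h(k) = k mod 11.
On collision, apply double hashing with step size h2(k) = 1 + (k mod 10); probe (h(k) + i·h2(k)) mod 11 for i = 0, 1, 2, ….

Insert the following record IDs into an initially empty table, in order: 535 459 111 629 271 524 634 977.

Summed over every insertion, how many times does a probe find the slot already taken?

Insert 535: h=7, slot 7 empty -> index 7.
Insert 459: h=8, slot 8 empty -> index 8.
Insert 111: h=1, slot 1 empty -> index 1.
Insert 629: h=2, slot 2 empty -> index 2.
Insert 271: h=7, h2=2, slot 7 occupied -> index 9.
Insert 524: h=7, h2=5, slots 7,1 occupied -> index 6.
Insert 634: h=7, h2=5, slots 7,1,6 occupied -> index 0.
Insert 977: h=9, h2=8, slots 9,6 occupied -> index 3.
Table: [634, 111, 629, 977, -, -, 524, 535, 459, 271, -]

8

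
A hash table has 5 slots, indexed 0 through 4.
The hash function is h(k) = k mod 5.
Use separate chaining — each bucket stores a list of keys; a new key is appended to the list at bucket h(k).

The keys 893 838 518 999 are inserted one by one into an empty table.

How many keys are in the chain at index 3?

893 → bucket 3
838 → bucket 3 (collision)
518 → bucket 3 (collision)
999 → bucket 4
Final buckets:
0: _
1: _
2: _
3: 893 -> 838 -> 518
4: 999

3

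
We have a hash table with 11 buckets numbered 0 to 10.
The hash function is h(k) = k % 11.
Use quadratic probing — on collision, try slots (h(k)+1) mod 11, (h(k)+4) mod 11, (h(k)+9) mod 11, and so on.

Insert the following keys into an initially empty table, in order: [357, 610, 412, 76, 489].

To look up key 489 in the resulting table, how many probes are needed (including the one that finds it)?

4

Insert 357: h=5, slot 5 empty → index 5.
Insert 610: h=5, slot 5 occupied → index 6.
Insert 412: h=5, slots 5,6 occupied → index 9.
Insert 76: h=10, slot 10 empty → index 10.
Insert 489: h=5, slots 5,6,9 occupied → index 3.
Table: [—, —, —, 489, —, 357, 610, —, —, 412, 76]
Lookup 489: h=5, probe 5,6,9,3 → found at 3.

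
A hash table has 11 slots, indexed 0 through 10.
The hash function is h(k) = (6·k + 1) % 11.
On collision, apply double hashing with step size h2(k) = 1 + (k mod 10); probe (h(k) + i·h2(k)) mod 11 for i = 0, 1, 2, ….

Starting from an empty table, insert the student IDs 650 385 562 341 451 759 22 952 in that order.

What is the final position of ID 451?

5

650: h=7 => slot 7
385: h=1 => slot 1
562: h=7, h2=3, probe 7,10 => slot 10
341: h=1, h2=2, probe 1,3 => slot 3
451: h=1, h2=2, probe 1,3,5 => slot 5
759: h=1, h2=10, probe 1,0 => slot 0
22: h=1, h2=3, probe 1,4 => slot 4
952: h=4, h2=3, probe 4,7,10,2 => slot 2
Table: [759, 385, 952, 341, 22, 451, ∅, 650, ∅, ∅, 562]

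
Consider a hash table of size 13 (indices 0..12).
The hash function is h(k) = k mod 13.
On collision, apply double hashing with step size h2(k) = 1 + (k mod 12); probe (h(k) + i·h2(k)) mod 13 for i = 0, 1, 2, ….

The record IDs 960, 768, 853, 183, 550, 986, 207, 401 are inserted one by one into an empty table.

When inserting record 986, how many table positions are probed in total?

960: h=11 => slot 11
768: h=1 => slot 1
853: h=8 => slot 8
183: h=1, h2=4, probe 1,5 => slot 5
550: h=4 => slot 4
986: h=11, h2=3, probe 11,1,4,7 => slot 7
207: h=12 => slot 12
401: h=11, h2=6, probe 11,4,10 => slot 10
Table: [∅, 768, ∅, ∅, 550, 183, ∅, 986, 853, ∅, 401, 960, 207]

4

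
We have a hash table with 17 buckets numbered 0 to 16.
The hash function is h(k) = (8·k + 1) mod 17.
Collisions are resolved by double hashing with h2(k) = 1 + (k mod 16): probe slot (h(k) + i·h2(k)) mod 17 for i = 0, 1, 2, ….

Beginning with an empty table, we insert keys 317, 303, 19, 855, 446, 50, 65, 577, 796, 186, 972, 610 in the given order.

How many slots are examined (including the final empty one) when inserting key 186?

3

Insert 317: h=4, slot 4 empty → index 4.
Insert 303: h=11, slot 11 empty → index 11.
Insert 19: h=0, slot 0 empty → index 0.
Insert 855: h=7, slot 7 empty → index 7.
Insert 446: h=16, slot 16 empty → index 16.
Insert 50: h=10, slot 10 empty → index 10.
Insert 65: h=11, h2=2, slot 11 occupied → index 13.
Insert 577: h=10, h2=2, slot 10 occupied → index 12.
Insert 796: h=11, h2=13, slots 11,7 occupied → index 3.
Insert 186: h=10, h2=11, slots 10,4 occupied → index 15.
Insert 972: h=8, slot 8 empty → index 8.
Insert 610: h=2, slot 2 empty → index 2.
Table: [19, ., 610, 796, 317, ., ., 855, 972, ., 50, 303, 577, 65, ., 186, 446]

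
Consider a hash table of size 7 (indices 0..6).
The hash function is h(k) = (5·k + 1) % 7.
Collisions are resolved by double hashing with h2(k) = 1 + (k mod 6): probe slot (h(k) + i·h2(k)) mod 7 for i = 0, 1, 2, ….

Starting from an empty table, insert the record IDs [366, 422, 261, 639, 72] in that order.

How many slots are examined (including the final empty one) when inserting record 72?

366 hashes to 4; slot 4 is free -> place at 4.
422 hashes to 4, h2=3; 4 taken -> place at 0.
261 hashes to 4, h2=4; 4 taken -> place at 1.
639 hashes to 4, h2=4; 4,1 taken -> place at 5.
72 hashes to 4, h2=1; 4,5 taken -> place at 6.
Table: [422, 261, ., ., 366, 639, 72]

3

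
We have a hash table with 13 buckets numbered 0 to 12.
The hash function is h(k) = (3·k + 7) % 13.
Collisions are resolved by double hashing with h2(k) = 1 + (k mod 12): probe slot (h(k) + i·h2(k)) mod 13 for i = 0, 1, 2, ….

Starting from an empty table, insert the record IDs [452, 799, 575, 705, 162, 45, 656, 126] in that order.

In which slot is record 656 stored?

8

452: h=11 => slot 11
799: h=12 => slot 12
575: h=3 => slot 3
705: h=3, h2=10, probe 3,0 => slot 0
162: h=12, h2=7, probe 12,6 => slot 6
45: h=12, h2=10, probe 12,9 => slot 9
656: h=12, h2=9, probe 12,8 => slot 8
126: h=8, h2=7, probe 8,2 => slot 2
Table: [705, _, 126, 575, _, _, 162, _, 656, 45, _, 452, 799]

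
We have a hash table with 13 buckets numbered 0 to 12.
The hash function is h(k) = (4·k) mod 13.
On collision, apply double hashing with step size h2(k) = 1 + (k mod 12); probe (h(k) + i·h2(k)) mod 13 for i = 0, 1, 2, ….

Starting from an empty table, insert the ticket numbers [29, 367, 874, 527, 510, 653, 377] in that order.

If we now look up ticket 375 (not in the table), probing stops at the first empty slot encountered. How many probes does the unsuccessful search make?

2

Insert 29: h=12, slot 12 empty → index 12.
Insert 367: h=12, h2=8, slot 12 occupied → index 7.
Insert 874: h=12, h2=11, slot 12 occupied → index 10.
Insert 527: h=2, slot 2 empty → index 2.
Insert 510: h=12, h2=7, slot 12 occupied → index 6.
Insert 653: h=12, h2=6, slot 12 occupied → index 5.
Insert 377: h=0, slot 0 empty → index 0.
Table: [377, _, 527, _, _, 653, 510, 367, _, _, 874, _, 29]
Lookup 375: h=5, h2=4, probe 5,9 → slot 9 empty, not found.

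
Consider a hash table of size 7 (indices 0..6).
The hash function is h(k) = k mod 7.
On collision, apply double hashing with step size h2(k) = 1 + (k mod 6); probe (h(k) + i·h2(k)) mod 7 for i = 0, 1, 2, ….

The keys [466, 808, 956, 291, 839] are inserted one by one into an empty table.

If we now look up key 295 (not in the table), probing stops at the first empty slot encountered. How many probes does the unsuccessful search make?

Insert 466: h=4, slot 4 empty → index 4.
Insert 808: h=3, slot 3 empty → index 3.
Insert 956: h=4, h2=3, slot 4 occupied → index 0.
Insert 291: h=4, h2=4, slot 4 occupied → index 1.
Insert 839: h=6, slot 6 empty → index 6.
Table: [956, 291, ∅, 808, 466, ∅, 839]
Lookup 295: h=1, h2=2, probe 1,3,5 → slot 5 empty, not found.

3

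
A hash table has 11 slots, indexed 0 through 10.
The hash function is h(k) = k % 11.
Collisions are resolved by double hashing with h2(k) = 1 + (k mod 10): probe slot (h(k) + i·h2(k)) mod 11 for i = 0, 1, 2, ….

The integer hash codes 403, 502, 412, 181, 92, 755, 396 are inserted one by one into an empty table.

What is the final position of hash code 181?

Insert 403: h=7, slot 7 empty -> index 7.
Insert 502: h=7, h2=3, slot 7 occupied -> index 10.
Insert 412: h=5, slot 5 empty -> index 5.
Insert 181: h=5, h2=2, slots 5,7 occupied -> index 9.
Insert 92: h=4, slot 4 empty -> index 4.
Insert 755: h=7, h2=6, slot 7 occupied -> index 2.
Insert 396: h=0, slot 0 empty -> index 0.
Table: [396, —, 755, —, 92, 412, —, 403, —, 181, 502]

9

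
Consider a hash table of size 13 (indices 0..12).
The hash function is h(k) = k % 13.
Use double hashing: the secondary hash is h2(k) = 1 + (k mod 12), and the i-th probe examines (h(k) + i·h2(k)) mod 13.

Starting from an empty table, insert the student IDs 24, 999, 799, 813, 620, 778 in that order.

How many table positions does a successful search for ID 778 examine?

4

Insert 24: h=11, slot 11 empty → index 11.
Insert 999: h=11, h2=4, slot 11 occupied → index 2.
Insert 799: h=6, slot 6 empty → index 6.
Insert 813: h=7, slot 7 empty → index 7.
Insert 620: h=9, slot 9 empty → index 9.
Insert 778: h=11, h2=11, slots 11,9,7 occupied → index 5.
Table: [∅, ∅, 999, ∅, ∅, 778, 799, 813, ∅, 620, ∅, 24, ∅]
Lookup 778: h=11, h2=11, probe 11,9,7,5 → found at 5.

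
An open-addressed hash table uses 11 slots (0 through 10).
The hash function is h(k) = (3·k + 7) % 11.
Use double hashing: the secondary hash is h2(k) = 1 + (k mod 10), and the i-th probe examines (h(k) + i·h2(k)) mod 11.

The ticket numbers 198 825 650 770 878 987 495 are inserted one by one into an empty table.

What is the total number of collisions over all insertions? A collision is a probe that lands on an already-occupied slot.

198 hashes to 7; slot 7 is free => place at 7.
825 hashes to 7, h2=6; 7 taken => place at 2.
650 hashes to 10; slot 10 is free => place at 10.
770 hashes to 7, h2=1; 7 taken => place at 8.
878 hashes to 1; slot 1 is free => place at 1.
987 hashes to 9; slot 9 is free => place at 9.
495 hashes to 7, h2=6; 7,2,8 taken => place at 3.
Table: [_, 878, 825, 495, _, _, _, 198, 770, 987, 650]

5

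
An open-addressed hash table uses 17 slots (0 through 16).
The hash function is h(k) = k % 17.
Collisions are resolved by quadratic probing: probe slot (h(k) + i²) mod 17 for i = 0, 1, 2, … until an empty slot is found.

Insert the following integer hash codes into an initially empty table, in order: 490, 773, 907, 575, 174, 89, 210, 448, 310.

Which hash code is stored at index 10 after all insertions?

448

Insert 490: h=14, slot 14 empty → index 14.
Insert 773: h=8, slot 8 empty → index 8.
Insert 907: h=6, slot 6 empty → index 6.
Insert 575: h=14, slot 14 occupied → index 15.
Insert 174: h=4, slot 4 empty → index 4.
Insert 89: h=4, slot 4 occupied → index 5.
Insert 210: h=6, slot 6 occupied → index 7.
Insert 448: h=6, slots 6,7 occupied → index 10.
Insert 310: h=4, slots 4,5,8 occupied → index 13.
Table: [., ., ., ., 174, 89, 907, 210, 773, ., 448, ., ., 310, 490, 575, .]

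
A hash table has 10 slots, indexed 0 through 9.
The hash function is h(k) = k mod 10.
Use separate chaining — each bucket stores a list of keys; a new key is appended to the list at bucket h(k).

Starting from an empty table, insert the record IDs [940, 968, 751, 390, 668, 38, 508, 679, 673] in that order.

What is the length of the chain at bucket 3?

940 → bucket 0
968 → bucket 8
751 → bucket 1
390 → bucket 0 (collision)
668 → bucket 8 (collision)
38 → bucket 8 (collision)
508 → bucket 8 (collision)
679 → bucket 9
673 → bucket 3
Final buckets:
0: 940 -> 390
1: 751
2: -
3: 673
4: -
5: -
6: -
7: -
8: 968 -> 668 -> 38 -> 508
9: 679

1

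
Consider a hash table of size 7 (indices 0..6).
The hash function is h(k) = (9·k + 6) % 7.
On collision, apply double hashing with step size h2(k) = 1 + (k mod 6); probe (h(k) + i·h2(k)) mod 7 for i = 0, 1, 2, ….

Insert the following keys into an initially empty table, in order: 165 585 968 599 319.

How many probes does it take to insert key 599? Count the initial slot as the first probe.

Insert 165: h=0, slot 0 empty → index 0.
Insert 585: h=0, h2=4, slot 0 occupied → index 4.
Insert 968: h=3, slot 3 empty → index 3.
Insert 599: h=0, h2=6, slot 0 occupied → index 6.
Insert 319: h=0, h2=2, slot 0 occupied → index 2.
Table: [165, ., 319, 968, 585, ., 599]

2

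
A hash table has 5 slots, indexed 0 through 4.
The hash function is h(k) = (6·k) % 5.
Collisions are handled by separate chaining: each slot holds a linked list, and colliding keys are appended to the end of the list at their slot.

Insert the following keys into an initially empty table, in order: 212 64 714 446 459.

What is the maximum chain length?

Insert 212: h=2, bucket 2 empty → new chain.
Insert 64: h=4, bucket 4 empty → new chain.
Insert 714: h=4, bucket 4 nonempty → append to chain.
Insert 446: h=1, bucket 1 empty → new chain.
Insert 459: h=4, bucket 4 nonempty → append to chain.
Final buckets:
0: .
1: 446
2: 212
3: .
4: 64 -> 714 -> 459

3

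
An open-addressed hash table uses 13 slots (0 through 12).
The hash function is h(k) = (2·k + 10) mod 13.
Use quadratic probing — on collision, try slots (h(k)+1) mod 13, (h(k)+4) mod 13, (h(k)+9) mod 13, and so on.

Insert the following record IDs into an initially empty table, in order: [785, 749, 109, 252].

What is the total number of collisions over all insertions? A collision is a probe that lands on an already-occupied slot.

785 hashes to 7; slot 7 is free => place at 7.
749 hashes to 0; slot 0 is free => place at 0.
109 hashes to 7; 7 taken => place at 8.
252 hashes to 7; 7,8 taken => place at 11.
Table: [749, —, —, —, —, —, —, 785, 109, —, —, 252, —]

3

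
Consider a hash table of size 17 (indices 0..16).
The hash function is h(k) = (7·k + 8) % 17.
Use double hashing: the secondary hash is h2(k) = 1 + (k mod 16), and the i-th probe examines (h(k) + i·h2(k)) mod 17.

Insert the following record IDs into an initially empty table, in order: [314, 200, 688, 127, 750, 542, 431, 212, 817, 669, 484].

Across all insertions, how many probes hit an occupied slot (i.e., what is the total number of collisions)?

9

Insert 314: h=13, slot 13 empty → index 13.
Insert 200: h=14, slot 14 empty → index 14.
Insert 688: h=13, h2=1, slots 13,14 occupied → index 15.
Insert 127: h=13, h2=16, slot 13 occupied → index 12.
Insert 750: h=5, slot 5 empty → index 5.
Insert 542: h=11, slot 11 empty → index 11.
Insert 431: h=16, slot 16 empty → index 16.
Insert 212: h=13, h2=5, slot 13 occupied → index 1.
Insert 817: h=15, h2=2, slot 15 occupied → index 0.
Insert 669: h=16, h2=14, slots 16,13 occupied → index 10.
Insert 484: h=13, h2=5, slots 13,1 occupied → index 6.
Table: [817, 212, ∅, ∅, ∅, 750, 484, ∅, ∅, ∅, 669, 542, 127, 314, 200, 688, 431]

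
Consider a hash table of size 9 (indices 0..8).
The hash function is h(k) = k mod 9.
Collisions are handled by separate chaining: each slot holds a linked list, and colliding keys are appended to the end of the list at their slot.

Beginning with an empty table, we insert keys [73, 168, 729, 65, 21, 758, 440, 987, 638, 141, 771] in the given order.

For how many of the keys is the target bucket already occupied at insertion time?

Insert 73: h=1, bucket 1 empty → new chain.
Insert 168: h=6, bucket 6 empty → new chain.
Insert 729: h=0, bucket 0 empty → new chain.
Insert 65: h=2, bucket 2 empty → new chain.
Insert 21: h=3, bucket 3 empty → new chain.
Insert 758: h=2, bucket 2 nonempty → append to chain.
Insert 440: h=8, bucket 8 empty → new chain.
Insert 987: h=6, bucket 6 nonempty → append to chain.
Insert 638: h=8, bucket 8 nonempty → append to chain.
Insert 141: h=6, bucket 6 nonempty → append to chain.
Insert 771: h=6, bucket 6 nonempty → append to chain.
Final buckets:
0: 729
1: 73
2: 65 -> 758
3: 21
4: .
5: .
6: 168 -> 987 -> 141 -> 771
7: .
8: 440 -> 638

5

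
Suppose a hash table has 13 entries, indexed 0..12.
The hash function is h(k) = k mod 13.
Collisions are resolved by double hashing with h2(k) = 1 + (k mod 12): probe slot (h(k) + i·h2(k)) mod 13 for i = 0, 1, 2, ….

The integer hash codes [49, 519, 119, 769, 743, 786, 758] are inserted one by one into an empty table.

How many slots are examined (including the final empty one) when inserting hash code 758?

Insert 49: h=10, slot 10 empty → index 10.
Insert 519: h=12, slot 12 empty → index 12.
Insert 119: h=2, slot 2 empty → index 2.
Insert 769: h=2, h2=2, slot 2 occupied → index 4.
Insert 743: h=2, h2=12, slot 2 occupied → index 1.
Insert 786: h=6, slot 6 empty → index 6.
Insert 758: h=4, h2=3, slot 4 occupied → index 7.
Table: [—, 743, 119, —, 769, —, 786, 758, —, —, 49, —, 519]

2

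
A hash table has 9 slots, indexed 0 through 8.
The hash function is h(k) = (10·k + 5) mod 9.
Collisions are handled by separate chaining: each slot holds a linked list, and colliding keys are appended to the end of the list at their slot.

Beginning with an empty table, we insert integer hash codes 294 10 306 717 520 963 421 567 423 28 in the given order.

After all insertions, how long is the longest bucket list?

4

Insert 294: h=2, bucket 2 empty -> new chain.
Insert 10: h=6, bucket 6 empty -> new chain.
Insert 306: h=5, bucket 5 empty -> new chain.
Insert 717: h=2, bucket 2 nonempty -> append to chain.
Insert 520: h=3, bucket 3 empty -> new chain.
Insert 963: h=5, bucket 5 nonempty -> append to chain.
Insert 421: h=3, bucket 3 nonempty -> append to chain.
Insert 567: h=5, bucket 5 nonempty -> append to chain.
Insert 423: h=5, bucket 5 nonempty -> append to chain.
Insert 28: h=6, bucket 6 nonempty -> append to chain.
Final buckets:
0: _
1: _
2: 294 -> 717
3: 520 -> 421
4: _
5: 306 -> 963 -> 567 -> 423
6: 10 -> 28
7: _
8: _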